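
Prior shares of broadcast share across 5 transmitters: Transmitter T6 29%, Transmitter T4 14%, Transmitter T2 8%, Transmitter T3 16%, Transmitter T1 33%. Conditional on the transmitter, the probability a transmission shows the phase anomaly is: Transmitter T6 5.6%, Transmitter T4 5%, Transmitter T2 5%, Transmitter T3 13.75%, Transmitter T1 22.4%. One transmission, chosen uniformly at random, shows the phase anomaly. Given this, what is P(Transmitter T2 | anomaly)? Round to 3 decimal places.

0.032

By Bayes' rule, posterior ∝ prior × likelihood:
  Transmitter T6: 0.29 × 0.056 = 0.01624
  Transmitter T4: 0.14 × 0.05 = 0.007
  Transmitter T2: 0.08 × 0.05 = 0.004
  Transmitter T3: 0.16 × 0.1375 = 0.022
  Transmitter T1: 0.33 × 0.224 = 0.07392
Sum = 0.12316.
P(Transmitter T2 | evidence) = 0.004 / 0.12316 ≈ 0.032.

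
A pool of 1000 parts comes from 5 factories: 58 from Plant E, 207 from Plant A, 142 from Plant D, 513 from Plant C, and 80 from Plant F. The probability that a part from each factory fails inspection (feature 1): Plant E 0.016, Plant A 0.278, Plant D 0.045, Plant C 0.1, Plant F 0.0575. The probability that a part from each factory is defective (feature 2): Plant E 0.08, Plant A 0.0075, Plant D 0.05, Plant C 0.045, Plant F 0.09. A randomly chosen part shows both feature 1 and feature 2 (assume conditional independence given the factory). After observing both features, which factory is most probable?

Plant C

Prior × likelihood for each hypothesis:
  Plant E: 0.058 × 0.016 × 0.08 = 0.00007424
  Plant A: 0.207 × 0.278 × 0.0075 = 0.000431595
  Plant D: 0.142 × 0.045 × 0.05 = 0.0003195
  Plant C: 0.513 × 0.1 × 0.045 = 0.0023085
  Plant F: 0.08 × 0.0575 × 0.09 = 0.000414
Sum = 0.003547835.
Largest term belongs to Plant C, so Plant C is most probable.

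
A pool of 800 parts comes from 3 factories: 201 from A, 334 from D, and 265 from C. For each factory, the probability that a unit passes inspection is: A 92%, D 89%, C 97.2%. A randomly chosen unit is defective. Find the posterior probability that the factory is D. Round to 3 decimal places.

Taking complements, P(defective | each) = A 0.08, D 0.11, C 0.028.
By Bayes' rule, posterior ∝ prior × likelihood:
  A: 0.25125 × 0.08 = 0.0201
  D: 0.4175 × 0.11 = 0.045925
  C: 0.33125 × 0.028 = 0.009275
Normalizing constant = 0.0753.
P(D | evidence) = 0.045925 / 0.0753 ≈ 0.610.

0.610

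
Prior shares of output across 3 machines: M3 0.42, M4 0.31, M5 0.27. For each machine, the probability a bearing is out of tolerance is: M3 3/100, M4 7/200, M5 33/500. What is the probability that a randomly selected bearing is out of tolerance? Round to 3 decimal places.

Compute prior × likelihood for every hypothesis:
  M3: 0.42 × 0.03 = 0.0126
  M4: 0.31 × 0.035 = 0.01085
  M5: 0.27 × 0.066 = 0.01782
P(oversize) = 0.0126 + 0.01085 + 0.01782 = 0.04127 → 0.041.

0.041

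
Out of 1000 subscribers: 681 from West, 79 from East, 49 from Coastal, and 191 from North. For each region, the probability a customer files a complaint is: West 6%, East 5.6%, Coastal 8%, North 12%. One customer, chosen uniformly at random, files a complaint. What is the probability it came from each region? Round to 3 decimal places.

Prior × likelihood for each hypothesis:
  West: 0.681 × 0.06 = 0.04086
  East: 0.079 × 0.056 = 0.004424
  Coastal: 0.049 × 0.08 = 0.00392
  North: 0.191 × 0.12 = 0.02292
Sum = 0.072124.
P(West | complaint) = 0.04086/0.072124 ≈ 0.567
P(East | complaint) = 0.004424/0.072124 ≈ 0.061
P(Coastal | complaint) = 0.00392/0.072124 ≈ 0.054
P(North | complaint) = 0.02292/0.072124 ≈ 0.318
(Check: 0.567+0.061+0.054+0.318 = 1.000.)

West 0.567, East 0.061, Coastal 0.054, North 0.318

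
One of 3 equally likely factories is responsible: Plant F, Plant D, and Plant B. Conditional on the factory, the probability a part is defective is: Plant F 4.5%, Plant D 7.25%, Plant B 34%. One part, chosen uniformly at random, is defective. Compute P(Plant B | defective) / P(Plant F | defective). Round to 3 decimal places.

Since the prior is uniform, the posterior is proportional to the likelihood:
  Plant F: 0.045
  Plant D: 0.0725
  Plant B: 0.34
Total = 0.4575.
The ratio is 0.34 / 0.045 (the normalizer cancels) = 7.556.

7.556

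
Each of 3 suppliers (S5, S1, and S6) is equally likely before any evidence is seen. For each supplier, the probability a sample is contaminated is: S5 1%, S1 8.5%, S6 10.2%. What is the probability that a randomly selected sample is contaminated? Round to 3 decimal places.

Since the prior is uniform, the posterior is proportional to the likelihood:
  S5: 0.01
  S1: 0.085
  S6: 0.102
P(contaminated) = (1/3) × (0.01 + 0.085 + 0.102) = 0.197/3 ≈ 0.066.

0.066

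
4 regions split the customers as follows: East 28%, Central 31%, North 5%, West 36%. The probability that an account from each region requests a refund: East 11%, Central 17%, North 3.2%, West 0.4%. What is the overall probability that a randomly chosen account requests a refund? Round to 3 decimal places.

Prior × likelihood for each hypothesis:
  East: 0.28 × 0.11 = 0.0308
  Central: 0.31 × 0.17 = 0.0527
  North: 0.05 × 0.032 = 0.0016
  West: 0.36 × 0.004 = 0.00144
P(refund) = 0.0308 + 0.0527 + 0.0016 + 0.00144 = 0.08654 → 0.087.

0.087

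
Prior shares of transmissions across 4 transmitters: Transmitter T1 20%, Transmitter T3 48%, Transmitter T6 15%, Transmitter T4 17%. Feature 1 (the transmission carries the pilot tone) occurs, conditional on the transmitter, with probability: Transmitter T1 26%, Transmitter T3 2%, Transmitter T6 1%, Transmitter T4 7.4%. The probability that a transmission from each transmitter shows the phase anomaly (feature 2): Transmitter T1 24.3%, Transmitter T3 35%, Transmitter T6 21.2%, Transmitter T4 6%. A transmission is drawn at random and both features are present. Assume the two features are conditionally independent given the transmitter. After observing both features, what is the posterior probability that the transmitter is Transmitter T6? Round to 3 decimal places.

0.019

Unnormalized posteriors (prior × likelihood):
  Transmitter T1: 0.2 × 0.26 × 0.243 = 0.012636
  Transmitter T3: 0.48 × 0.02 × 0.35 = 0.00336
  Transmitter T6: 0.15 × 0.01 × 0.212 = 0.000318
  Transmitter T4: 0.17 × 0.074 × 0.06 = 0.0007548
Normalizing constant = 0.0170688.
P(Transmitter T6 | evidence) = 0.000318 / 0.0170688 ≈ 0.019.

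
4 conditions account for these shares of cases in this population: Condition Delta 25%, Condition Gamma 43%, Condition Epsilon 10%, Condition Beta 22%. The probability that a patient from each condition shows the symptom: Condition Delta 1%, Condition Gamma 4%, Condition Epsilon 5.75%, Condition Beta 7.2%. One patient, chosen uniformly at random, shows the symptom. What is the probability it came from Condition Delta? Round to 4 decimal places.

0.0605

Prior × likelihood for each hypothesis:
  Condition Delta: 0.25 × 0.01 = 0.0025
  Condition Gamma: 0.43 × 0.04 = 0.0172
  Condition Epsilon: 0.1 × 0.0575 = 0.00575
  Condition Beta: 0.22 × 0.072 = 0.01584
Total = 0.04129.
P(Condition Delta | evidence) = 0.0025 / 0.04129 ≈ 0.0605.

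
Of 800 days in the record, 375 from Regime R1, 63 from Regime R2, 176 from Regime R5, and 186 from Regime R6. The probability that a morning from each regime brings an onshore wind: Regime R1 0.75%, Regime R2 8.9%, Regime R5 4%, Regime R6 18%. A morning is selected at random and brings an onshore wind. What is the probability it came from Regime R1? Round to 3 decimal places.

0.057

Unnormalized posteriors (prior × likelihood):
  Regime R1: 0.46875 × 0.0075 = 0.003515625
  Regime R2: 0.07875 × 0.089 = 0.00700875
  Regime R5: 0.22 × 0.04 = 0.0088
  Regime R6: 0.2325 × 0.18 = 0.04185
Total = 0.061174375.
P(Regime R1 | evidence) = 0.003515625 / 0.061174375 ≈ 0.057.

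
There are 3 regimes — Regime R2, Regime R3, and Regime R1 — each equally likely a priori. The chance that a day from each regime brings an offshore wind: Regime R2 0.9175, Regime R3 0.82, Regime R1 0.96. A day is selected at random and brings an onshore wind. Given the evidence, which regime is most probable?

Taking complements, P(onshore | each) = Regime R2 0.0825, Regime R3 0.18, Regime R1 0.04.
Since the prior is uniform, the posterior is proportional to the likelihood:
  Regime R2: 0.0825
  Regime R3: 0.18
  Regime R1: 0.04
Sum = 0.3025.
Largest term belongs to Regime R3, so Regime R3 is most probable.

Regime R3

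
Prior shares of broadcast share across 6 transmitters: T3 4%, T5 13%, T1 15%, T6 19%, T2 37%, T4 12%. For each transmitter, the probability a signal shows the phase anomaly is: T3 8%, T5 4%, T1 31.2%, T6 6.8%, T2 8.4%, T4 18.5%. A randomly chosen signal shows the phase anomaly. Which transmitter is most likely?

T1

Unnormalized posteriors (prior × likelihood):
  T3: 0.04 × 0.08 = 0.0032
  T5: 0.13 × 0.04 = 0.0052
  T1: 0.15 × 0.312 = 0.0468
  T6: 0.19 × 0.068 = 0.01292
  T2: 0.37 × 0.084 = 0.03108
  T4: 0.12 × 0.185 = 0.0222
Normalizing constant = 0.1214.
Largest term belongs to T1, so T1 is most probable.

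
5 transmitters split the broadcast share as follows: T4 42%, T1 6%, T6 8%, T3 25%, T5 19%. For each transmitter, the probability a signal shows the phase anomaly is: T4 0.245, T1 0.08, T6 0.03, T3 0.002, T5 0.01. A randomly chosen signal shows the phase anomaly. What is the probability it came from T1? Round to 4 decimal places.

Compute prior × likelihood for every hypothesis:
  T4: 0.42 × 0.245 = 0.1029
  T1: 0.06 × 0.08 = 0.0048
  T6: 0.08 × 0.03 = 0.0024
  T3: 0.25 × 0.002 = 0.0005
  T5: 0.19 × 0.01 = 0.0019
Total = 0.1125.
P(T1 | evidence) = 0.0048 / 0.1125 ≈ 0.0427.

0.0427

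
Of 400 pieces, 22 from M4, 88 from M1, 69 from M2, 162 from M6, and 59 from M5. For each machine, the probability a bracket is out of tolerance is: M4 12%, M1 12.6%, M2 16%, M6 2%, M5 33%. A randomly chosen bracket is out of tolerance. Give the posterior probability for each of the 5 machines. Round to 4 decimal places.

M4 0.0556, M1 0.2335, M2 0.2325, M6 0.0682, M5 0.4101

Prior × likelihood for each hypothesis:
  M4: 0.055 × 0.12 = 0.0066
  M1: 0.22 × 0.126 = 0.02772
  M2: 0.1725 × 0.16 = 0.0276
  M6: 0.405 × 0.02 = 0.0081
  M5: 0.1475 × 0.33 = 0.048675
Sum = 0.118695.
P(M4 | oversize) = 0.0066/0.118695 ≈ 0.0556
P(M1 | oversize) = 0.02772/0.118695 ≈ 0.2335
P(M2 | oversize) = 0.0276/0.118695 ≈ 0.2325
P(M6 | oversize) = 0.0081/0.118695 ≈ 0.0682
P(M5 | oversize) = 0.048675/0.118695 ≈ 0.4101
(Check: 0.0556+0.2335+0.2325+0.0682+0.4101 = 0.9999.)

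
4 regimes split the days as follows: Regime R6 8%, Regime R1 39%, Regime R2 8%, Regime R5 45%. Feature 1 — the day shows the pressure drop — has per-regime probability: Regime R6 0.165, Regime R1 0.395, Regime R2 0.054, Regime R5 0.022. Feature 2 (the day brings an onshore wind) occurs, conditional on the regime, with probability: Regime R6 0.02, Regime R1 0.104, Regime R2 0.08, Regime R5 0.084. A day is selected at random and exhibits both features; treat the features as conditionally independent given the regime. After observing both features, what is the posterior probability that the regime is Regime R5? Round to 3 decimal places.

By Bayes' rule, posterior ∝ prior × likelihood:
  Regime R6: 0.08 × 0.165 × 0.02 = 0.000264
  Regime R1: 0.39 × 0.395 × 0.104 = 0.0160212
  Regime R2: 0.08 × 0.054 × 0.08 = 0.0003456
  Regime R5: 0.45 × 0.022 × 0.084 = 0.0008316
Sum = 0.0174624.
P(Regime R5 | evidence) = 0.0008316 / 0.0174624 ≈ 0.048.

0.048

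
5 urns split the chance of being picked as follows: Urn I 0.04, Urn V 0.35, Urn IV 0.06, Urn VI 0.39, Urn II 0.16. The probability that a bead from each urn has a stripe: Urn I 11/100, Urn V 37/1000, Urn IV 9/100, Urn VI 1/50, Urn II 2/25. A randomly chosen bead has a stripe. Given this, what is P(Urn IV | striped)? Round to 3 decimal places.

0.125

Unnormalized posteriors (prior × likelihood):
  Urn I: 0.04 × 0.11 = 0.0044
  Urn V: 0.35 × 0.037 = 0.01295
  Urn IV: 0.06 × 0.09 = 0.0054
  Urn VI: 0.39 × 0.02 = 0.0078
  Urn II: 0.16 × 0.08 = 0.0128
Normalizing constant = 0.04335.
P(Urn IV | evidence) = 0.0054 / 0.04335 ≈ 0.125.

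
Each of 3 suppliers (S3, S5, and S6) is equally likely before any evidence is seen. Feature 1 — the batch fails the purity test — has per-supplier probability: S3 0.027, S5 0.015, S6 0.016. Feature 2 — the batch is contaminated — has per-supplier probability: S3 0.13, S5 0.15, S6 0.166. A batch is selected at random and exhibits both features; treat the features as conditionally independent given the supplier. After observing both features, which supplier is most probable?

Since the prior is uniform, the posterior is proportional to the likelihood:
  S3: 0.027 × 0.13 = 0.00351
  S5: 0.015 × 0.15 = 0.00225
  S6: 0.016 × 0.166 = 0.002656
Sum = 0.008416.
Largest term belongs to S3, so S3 is most probable.

S3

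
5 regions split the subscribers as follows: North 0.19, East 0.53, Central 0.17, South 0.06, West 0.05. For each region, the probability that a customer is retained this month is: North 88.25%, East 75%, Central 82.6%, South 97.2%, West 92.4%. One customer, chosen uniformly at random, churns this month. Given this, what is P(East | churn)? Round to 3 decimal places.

0.698

Taking complements, P(churn | each) = North 0.1175, East 0.25, Central 0.174, South 0.028, West 0.076.
Prior × likelihood for each hypothesis:
  North: 0.19 × 0.1175 = 0.022325
  East: 0.53 × 0.25 = 0.1325
  Central: 0.17 × 0.174 = 0.02958
  South: 0.06 × 0.028 = 0.00168
  West: 0.05 × 0.076 = 0.0038
Normalizing constant = 0.189885.
P(East | evidence) = 0.1325 / 0.189885 ≈ 0.698.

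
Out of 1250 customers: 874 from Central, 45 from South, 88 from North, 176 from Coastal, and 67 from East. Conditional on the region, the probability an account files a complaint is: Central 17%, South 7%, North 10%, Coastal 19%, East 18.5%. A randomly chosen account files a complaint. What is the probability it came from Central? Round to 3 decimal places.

Prior × likelihood for each hypothesis:
  Central: 0.6992 × 0.17 = 0.118864
  South: 0.036 × 0.07 = 0.00252
  North: 0.0704 × 0.1 = 0.00704
  Coastal: 0.1408 × 0.19 = 0.026752
  East: 0.0536 × 0.185 = 0.009916
Normalizing constant = 0.165092.
P(Central | evidence) = 0.118864 / 0.165092 ≈ 0.720.

0.720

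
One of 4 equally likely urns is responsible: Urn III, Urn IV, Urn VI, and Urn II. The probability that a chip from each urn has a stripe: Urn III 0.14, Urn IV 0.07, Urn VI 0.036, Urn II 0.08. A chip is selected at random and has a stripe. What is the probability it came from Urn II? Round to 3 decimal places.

0.245

With a uniform prior (1/4 each), posterior ∝ likelihood:
  Urn III: 0.14
  Urn IV: 0.07
  Urn VI: 0.036
  Urn II: 0.08
Normalizing constant = 0.326.
P(Urn II | evidence) = 0.08 / 0.326 ≈ 0.245.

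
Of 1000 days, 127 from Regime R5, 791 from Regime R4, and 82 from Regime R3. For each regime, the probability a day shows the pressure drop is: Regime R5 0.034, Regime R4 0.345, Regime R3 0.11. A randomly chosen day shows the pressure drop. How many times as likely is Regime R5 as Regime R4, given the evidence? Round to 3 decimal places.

0.016

Unnormalized posteriors (prior × likelihood):
  Regime R5: 0.127 × 0.034 = 0.004318
  Regime R4: 0.791 × 0.345 = 0.272895
  Regime R3: 0.082 × 0.11 = 0.00902
Normalizing constant = 0.286233.
The ratio is 0.004318 / 0.272895 (the normalizer cancels) = 0.016.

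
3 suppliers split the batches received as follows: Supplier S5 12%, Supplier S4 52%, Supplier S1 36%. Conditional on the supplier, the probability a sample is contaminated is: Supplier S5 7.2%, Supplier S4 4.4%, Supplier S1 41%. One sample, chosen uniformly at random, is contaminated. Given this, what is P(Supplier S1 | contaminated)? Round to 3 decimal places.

Prior × likelihood for each hypothesis:
  Supplier S5: 0.12 × 0.072 = 0.00864
  Supplier S4: 0.52 × 0.044 = 0.02288
  Supplier S1: 0.36 × 0.41 = 0.1476
Normalizing constant = 0.17912.
P(Supplier S1 | evidence) = 0.1476 / 0.17912 ≈ 0.824.

0.824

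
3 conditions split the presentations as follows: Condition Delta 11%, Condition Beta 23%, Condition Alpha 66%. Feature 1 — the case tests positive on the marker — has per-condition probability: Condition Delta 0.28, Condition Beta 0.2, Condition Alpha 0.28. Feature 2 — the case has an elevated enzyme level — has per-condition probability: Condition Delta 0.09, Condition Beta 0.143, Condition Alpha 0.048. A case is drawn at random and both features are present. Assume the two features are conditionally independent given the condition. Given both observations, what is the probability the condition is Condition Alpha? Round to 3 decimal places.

By Bayes' rule, posterior ∝ prior × likelihood:
  Condition Delta: 0.11 × 0.28 × 0.09 = 0.002772
  Condition Beta: 0.23 × 0.2 × 0.143 = 0.006578
  Condition Alpha: 0.66 × 0.28 × 0.048 = 0.0088704
Sum = 0.0182204.
P(Condition Alpha | evidence) = 0.0088704 / 0.0182204 ≈ 0.487.

0.487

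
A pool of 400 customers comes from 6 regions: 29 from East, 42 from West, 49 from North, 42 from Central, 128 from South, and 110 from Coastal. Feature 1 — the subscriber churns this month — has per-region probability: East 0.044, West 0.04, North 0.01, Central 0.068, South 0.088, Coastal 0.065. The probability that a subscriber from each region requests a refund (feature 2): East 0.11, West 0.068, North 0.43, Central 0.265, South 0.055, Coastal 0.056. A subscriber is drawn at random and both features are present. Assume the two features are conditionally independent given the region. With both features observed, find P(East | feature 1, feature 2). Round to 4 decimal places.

Unnormalized posteriors (prior × likelihood):
  East: 0.0725 × 0.044 × 0.11 = 0.0003509
  West: 0.105 × 0.04 × 0.068 = 0.0002856
  North: 0.1225 × 0.01 × 0.43 = 0.00052675
  Central: 0.105 × 0.068 × 0.265 = 0.0018921
  South: 0.32 × 0.088 × 0.055 = 0.0015488
  Coastal: 0.275 × 0.065 × 0.056 = 0.001001
Normalizing constant = 0.00560515.
P(East | evidence) = 0.0003509 / 0.00560515 ≈ 0.0626.

0.0626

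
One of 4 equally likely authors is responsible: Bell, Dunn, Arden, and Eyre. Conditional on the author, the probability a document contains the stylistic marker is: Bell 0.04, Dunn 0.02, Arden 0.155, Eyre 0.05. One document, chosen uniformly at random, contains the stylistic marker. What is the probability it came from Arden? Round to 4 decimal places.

0.5849

Since the prior is uniform, the posterior is proportional to the likelihood:
  Bell: 0.04
  Dunn: 0.02
  Arden: 0.155
  Eyre: 0.05
Total = 0.265.
P(Arden | evidence) = 0.155 / 0.265 ≈ 0.5849.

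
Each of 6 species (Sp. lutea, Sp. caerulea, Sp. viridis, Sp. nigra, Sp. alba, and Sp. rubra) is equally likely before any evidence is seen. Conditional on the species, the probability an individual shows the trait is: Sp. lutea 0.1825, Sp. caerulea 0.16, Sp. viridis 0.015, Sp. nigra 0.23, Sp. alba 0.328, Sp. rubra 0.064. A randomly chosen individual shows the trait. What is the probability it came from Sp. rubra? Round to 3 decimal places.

0.065

With a uniform prior (1/6 each), posterior ∝ likelihood:
  Sp. lutea: 0.1825
  Sp. caerulea: 0.16
  Sp. viridis: 0.015
  Sp. nigra: 0.23
  Sp. alba: 0.328
  Sp. rubra: 0.064
Sum = 0.9795.
P(Sp. rubra | evidence) = 0.064 / 0.9795 ≈ 0.065.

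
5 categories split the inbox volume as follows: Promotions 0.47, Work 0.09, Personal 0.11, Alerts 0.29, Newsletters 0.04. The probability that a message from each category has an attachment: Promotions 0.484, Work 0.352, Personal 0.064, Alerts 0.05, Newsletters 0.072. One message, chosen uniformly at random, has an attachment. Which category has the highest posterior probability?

Promotions

Prior × likelihood for each hypothesis:
  Promotions: 0.47 × 0.484 = 0.22748
  Work: 0.09 × 0.352 = 0.03168
  Personal: 0.11 × 0.064 = 0.00704
  Alerts: 0.29 × 0.05 = 0.0145
  Newsletters: 0.04 × 0.072 = 0.00288
Normalizing constant = 0.28358.
Largest term belongs to Promotions, so Promotions is most probable.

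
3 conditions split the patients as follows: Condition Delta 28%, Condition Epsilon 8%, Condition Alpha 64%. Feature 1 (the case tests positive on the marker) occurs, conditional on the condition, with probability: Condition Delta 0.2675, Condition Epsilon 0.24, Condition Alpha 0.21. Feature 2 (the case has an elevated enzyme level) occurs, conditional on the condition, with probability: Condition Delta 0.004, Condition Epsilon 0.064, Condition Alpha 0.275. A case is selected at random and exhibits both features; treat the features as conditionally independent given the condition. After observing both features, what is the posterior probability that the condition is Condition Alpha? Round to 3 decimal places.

0.960

Prior × likelihood for each hypothesis:
  Condition Delta: 0.28 × 0.2675 × 0.004 = 0.0002996
  Condition Epsilon: 0.08 × 0.24 × 0.064 = 0.0012288
  Condition Alpha: 0.64 × 0.21 × 0.275 = 0.03696
Sum = 0.0384884.
P(Condition Alpha | evidence) = 0.03696 / 0.0384884 ≈ 0.960.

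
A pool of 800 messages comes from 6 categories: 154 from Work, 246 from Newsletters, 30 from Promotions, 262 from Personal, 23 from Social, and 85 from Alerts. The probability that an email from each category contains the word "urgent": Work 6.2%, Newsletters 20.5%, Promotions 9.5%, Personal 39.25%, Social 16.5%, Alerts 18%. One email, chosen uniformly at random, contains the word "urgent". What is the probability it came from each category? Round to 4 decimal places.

Work 0.0517, Newsletters 0.2730, Promotions 0.0154, Personal 0.5566, Social 0.0205, Alerts 0.0828

Compute prior × likelihood for every hypothesis:
  Work: 0.1925 × 0.062 = 0.011935
  Newsletters: 0.3075 × 0.205 = 0.0630375
  Promotions: 0.0375 × 0.095 = 0.0035625
  Personal: 0.3275 × 0.3925 = 0.12854375
  Social: 0.02875 × 0.165 = 0.00474375
  Alerts: 0.10625 × 0.18 = 0.019125
Sum = 0.2309475.
P(Work | urgent-flag) = 0.011935/0.2309475 ≈ 0.0517
P(Newsletters | urgent-flag) = 0.0630375/0.2309475 ≈ 0.2730
P(Promotions | urgent-flag) = 0.0035625/0.2309475 ≈ 0.0154
P(Personal | urgent-flag) = 0.12854375/0.2309475 ≈ 0.5566
P(Social | urgent-flag) = 0.00474375/0.2309475 ≈ 0.0205
P(Alerts | urgent-flag) = 0.019125/0.2309475 ≈ 0.0828
(Check: 0.0517+0.2730+0.0154+0.5566+0.0205+0.0828 = 1.0000.)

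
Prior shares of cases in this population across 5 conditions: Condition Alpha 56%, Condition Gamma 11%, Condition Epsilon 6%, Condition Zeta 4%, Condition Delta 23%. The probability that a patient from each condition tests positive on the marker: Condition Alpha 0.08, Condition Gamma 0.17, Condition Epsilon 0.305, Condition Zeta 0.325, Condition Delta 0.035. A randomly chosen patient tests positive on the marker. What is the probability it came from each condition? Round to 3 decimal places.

Condition Alpha 0.436, Condition Gamma 0.182, Condition Epsilon 0.178, Condition Zeta 0.126, Condition Delta 0.078

By Bayes' rule, posterior ∝ prior × likelihood:
  Condition Alpha: 0.56 × 0.08 = 0.0448
  Condition Gamma: 0.11 × 0.17 = 0.0187
  Condition Epsilon: 0.06 × 0.305 = 0.0183
  Condition Zeta: 0.04 × 0.325 = 0.013
  Condition Delta: 0.23 × 0.035 = 0.00805
Total = 0.10285.
P(Condition Alpha | marker-positive) = 0.0448/0.10285 ≈ 0.436
P(Condition Gamma | marker-positive) = 0.0187/0.10285 ≈ 0.182
P(Condition Epsilon | marker-positive) = 0.0183/0.10285 ≈ 0.178
P(Condition Zeta | marker-positive) = 0.013/0.10285 ≈ 0.126
P(Condition Delta | marker-positive) = 0.00805/0.10285 ≈ 0.078
(Check: 0.436+0.182+0.178+0.126+0.078 = 1.000.)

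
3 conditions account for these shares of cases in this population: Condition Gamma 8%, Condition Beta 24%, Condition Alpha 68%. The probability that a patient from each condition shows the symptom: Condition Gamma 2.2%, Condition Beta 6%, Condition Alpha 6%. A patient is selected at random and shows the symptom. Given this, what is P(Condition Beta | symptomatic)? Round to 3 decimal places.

0.253

Compute prior × likelihood for every hypothesis:
  Condition Gamma: 0.08 × 0.022 = 0.00176
  Condition Beta: 0.24 × 0.06 = 0.0144
  Condition Alpha: 0.68 × 0.06 = 0.0408
Sum = 0.05696.
P(Condition Beta | evidence) = 0.0144 / 0.05696 ≈ 0.253.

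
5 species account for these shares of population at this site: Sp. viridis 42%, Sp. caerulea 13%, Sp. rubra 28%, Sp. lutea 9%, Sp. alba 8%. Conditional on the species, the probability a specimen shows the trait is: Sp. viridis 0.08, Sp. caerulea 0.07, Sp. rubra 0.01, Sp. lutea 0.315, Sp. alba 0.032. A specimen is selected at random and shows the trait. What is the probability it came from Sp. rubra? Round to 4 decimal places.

0.0366

Unnormalized posteriors (prior × likelihood):
  Sp. viridis: 0.42 × 0.08 = 0.0336
  Sp. caerulea: 0.13 × 0.07 = 0.0091
  Sp. rubra: 0.28 × 0.01 = 0.0028
  Sp. lutea: 0.09 × 0.315 = 0.02835
  Sp. alba: 0.08 × 0.032 = 0.00256
Total = 0.07641.
P(Sp. rubra | evidence) = 0.0028 / 0.07641 ≈ 0.0366.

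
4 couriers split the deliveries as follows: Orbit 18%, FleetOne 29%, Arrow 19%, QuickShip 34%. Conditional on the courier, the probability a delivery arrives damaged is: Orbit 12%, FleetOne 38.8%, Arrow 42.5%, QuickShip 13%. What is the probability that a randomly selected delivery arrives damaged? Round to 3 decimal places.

By Bayes' rule, posterior ∝ prior × likelihood:
  Orbit: 0.18 × 0.12 = 0.0216
  FleetOne: 0.29 × 0.388 = 0.11252
  Arrow: 0.19 × 0.425 = 0.08075
  QuickShip: 0.34 × 0.13 = 0.0442
P(damaged) = 0.0216 + 0.11252 + 0.08075 + 0.0442 = 0.25907 → 0.259.

0.259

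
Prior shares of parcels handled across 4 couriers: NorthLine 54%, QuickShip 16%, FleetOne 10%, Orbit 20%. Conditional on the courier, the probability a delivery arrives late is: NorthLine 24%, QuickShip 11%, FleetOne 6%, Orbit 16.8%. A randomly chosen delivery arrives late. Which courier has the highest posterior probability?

By Bayes' rule, posterior ∝ prior × likelihood:
  NorthLine: 0.54 × 0.24 = 0.1296
  QuickShip: 0.16 × 0.11 = 0.0176
  FleetOne: 0.1 × 0.06 = 0.006
  Orbit: 0.2 × 0.168 = 0.0336
Normalizing constant = 0.1868.
Largest term belongs to NorthLine, so NorthLine is most probable.

NorthLine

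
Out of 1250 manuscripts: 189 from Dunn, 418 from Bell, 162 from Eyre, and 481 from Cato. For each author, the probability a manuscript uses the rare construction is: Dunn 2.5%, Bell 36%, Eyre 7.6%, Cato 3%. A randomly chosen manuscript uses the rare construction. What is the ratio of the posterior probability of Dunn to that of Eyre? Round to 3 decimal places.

0.384

By Bayes' rule, posterior ∝ prior × likelihood:
  Dunn: 0.1512 × 0.025 = 0.00378
  Bell: 0.3344 × 0.36 = 0.120384
  Eyre: 0.1296 × 0.076 = 0.0098496
  Cato: 0.3848 × 0.03 = 0.011544
Total = 0.1455576.
The ratio is 0.00378 / 0.0098496 (the normalizer cancels) = 0.384.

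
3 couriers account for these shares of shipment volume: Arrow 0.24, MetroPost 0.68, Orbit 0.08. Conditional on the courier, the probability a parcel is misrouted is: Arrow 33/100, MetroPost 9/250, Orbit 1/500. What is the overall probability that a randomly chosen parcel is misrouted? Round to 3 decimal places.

Unnormalized posteriors (prior × likelihood):
  Arrow: 0.24 × 0.33 = 0.0792
  MetroPost: 0.68 × 0.036 = 0.02448
  Orbit: 0.08 × 0.002 = 0.00016
P(misrouted) = 0.0792 + 0.02448 + 0.00016 = 0.10384 → 0.104.

0.104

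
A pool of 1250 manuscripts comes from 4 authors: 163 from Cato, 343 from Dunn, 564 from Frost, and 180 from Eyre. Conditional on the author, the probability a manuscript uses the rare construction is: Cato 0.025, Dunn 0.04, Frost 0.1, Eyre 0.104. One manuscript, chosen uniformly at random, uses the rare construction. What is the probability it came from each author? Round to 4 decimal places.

Cato 0.0439, Dunn 0.1477, Frost 0.6070, Eyre 0.2015

Compute prior × likelihood for every hypothesis:
  Cato: 0.1304 × 0.025 = 0.00326
  Dunn: 0.2744 × 0.04 = 0.010976
  Frost: 0.4512 × 0.1 = 0.04512
  Eyre: 0.144 × 0.104 = 0.014976
Normalizing constant = 0.074332.
P(Cato | rare-form) = 0.00326/0.074332 ≈ 0.0439
P(Dunn | rare-form) = 0.010976/0.074332 ≈ 0.1477
P(Frost | rare-form) = 0.04512/0.074332 ≈ 0.6070
P(Eyre | rare-form) = 0.014976/0.074332 ≈ 0.2015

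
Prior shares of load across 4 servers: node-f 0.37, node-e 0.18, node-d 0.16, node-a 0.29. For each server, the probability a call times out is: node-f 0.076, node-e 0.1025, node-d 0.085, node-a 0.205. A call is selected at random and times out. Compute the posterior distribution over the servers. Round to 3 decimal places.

By Bayes' rule, posterior ∝ prior × likelihood:
  node-f: 0.37 × 0.076 = 0.02812
  node-e: 0.18 × 0.1025 = 0.01845
  node-d: 0.16 × 0.085 = 0.0136
  node-a: 0.29 × 0.205 = 0.05945
Total = 0.11962.
P(node-f | timeout) = 0.02812/0.11962 ≈ 0.235
P(node-e | timeout) = 0.01845/0.11962 ≈ 0.154
P(node-d | timeout) = 0.0136/0.11962 ≈ 0.114
P(node-a | timeout) = 0.05945/0.11962 ≈ 0.497

node-f 0.235, node-e 0.154, node-d 0.114, node-a 0.497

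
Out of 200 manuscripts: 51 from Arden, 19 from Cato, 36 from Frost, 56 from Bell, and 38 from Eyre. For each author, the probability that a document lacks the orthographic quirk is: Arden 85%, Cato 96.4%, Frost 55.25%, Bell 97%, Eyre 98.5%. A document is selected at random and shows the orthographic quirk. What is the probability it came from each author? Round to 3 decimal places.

Taking complements, P(quirk | each) = Arden 0.15, Cato 0.036, Frost 0.4475, Bell 0.03, Eyre 0.015.
Prior × likelihood for each hypothesis:
  Arden: 0.255 × 0.15 = 0.03825
  Cato: 0.095 × 0.036 = 0.00342
  Frost: 0.18 × 0.4475 = 0.08055
  Bell: 0.28 × 0.03 = 0.0084
  Eyre: 0.19 × 0.015 = 0.00285
Normalizing constant = 0.13347.
P(Arden | quirk) = 0.03825/0.13347 ≈ 0.287
P(Cato | quirk) = 0.00342/0.13347 ≈ 0.026
P(Frost | quirk) = 0.08055/0.13347 ≈ 0.604
P(Bell | quirk) = 0.0084/0.13347 ≈ 0.063
P(Eyre | quirk) = 0.00285/0.13347 ≈ 0.021
(Check: 0.287+0.026+0.604+0.063+0.021 = 1.001.)

Arden 0.287, Cato 0.026, Frost 0.604, Bell 0.063, Eyre 0.021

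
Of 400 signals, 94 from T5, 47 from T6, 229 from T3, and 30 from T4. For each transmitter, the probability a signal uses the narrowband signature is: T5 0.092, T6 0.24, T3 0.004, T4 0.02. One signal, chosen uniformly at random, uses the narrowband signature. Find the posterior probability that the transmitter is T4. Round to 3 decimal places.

0.028

Unnormalized posteriors (prior × likelihood):
  T5: 0.235 × 0.092 = 0.02162
  T6: 0.1175 × 0.24 = 0.0282
  T3: 0.5725 × 0.004 = 0.00229
  T4: 0.075 × 0.02 = 0.0015
Sum = 0.05361.
P(T4 | evidence) = 0.0015 / 0.05361 ≈ 0.028.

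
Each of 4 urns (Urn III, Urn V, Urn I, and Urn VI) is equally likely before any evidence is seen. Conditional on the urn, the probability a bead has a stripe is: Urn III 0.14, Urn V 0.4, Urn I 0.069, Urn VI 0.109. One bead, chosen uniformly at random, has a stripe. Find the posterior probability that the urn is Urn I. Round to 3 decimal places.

Since the prior is uniform, the posterior is proportional to the likelihood:
  Urn III: 0.14
  Urn V: 0.4
  Urn I: 0.069
  Urn VI: 0.109
Sum = 0.718.
P(Urn I | evidence) = 0.069 / 0.718 ≈ 0.096.

0.096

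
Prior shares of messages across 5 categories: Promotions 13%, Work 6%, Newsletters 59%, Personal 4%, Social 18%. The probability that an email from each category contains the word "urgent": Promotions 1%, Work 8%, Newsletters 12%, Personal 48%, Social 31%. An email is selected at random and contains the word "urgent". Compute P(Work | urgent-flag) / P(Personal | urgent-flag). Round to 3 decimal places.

0.250

Unnormalized posteriors (prior × likelihood):
  Promotions: 0.13 × 0.01 = 0.0013
  Work: 0.06 × 0.08 = 0.0048
  Newsletters: 0.59 × 0.12 = 0.0708
  Personal: 0.04 × 0.48 = 0.0192
  Social: 0.18 × 0.31 = 0.0558
Total = 0.1519.
The ratio is 0.0048 / 0.0192 (the normalizer cancels) = 0.250.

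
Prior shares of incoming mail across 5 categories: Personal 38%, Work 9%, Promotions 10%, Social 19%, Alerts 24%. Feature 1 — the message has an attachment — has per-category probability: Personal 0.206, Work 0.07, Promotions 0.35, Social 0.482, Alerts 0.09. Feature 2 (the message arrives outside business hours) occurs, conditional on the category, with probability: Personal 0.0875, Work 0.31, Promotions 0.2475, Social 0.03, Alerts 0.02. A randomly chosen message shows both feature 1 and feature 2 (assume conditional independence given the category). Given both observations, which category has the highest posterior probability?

Promotions

Compute prior × likelihood for every hypothesis:
  Personal: 0.38 × 0.206 × 0.0875 = 0.0068495
  Work: 0.09 × 0.07 × 0.31 = 0.001953
  Promotions: 0.1 × 0.35 × 0.2475 = 0.0086625
  Social: 0.19 × 0.482 × 0.03 = 0.0027474
  Alerts: 0.24 × 0.09 × 0.02 = 0.000432
Sum = 0.0206444.
Largest term belongs to Promotions, so Promotions is most probable.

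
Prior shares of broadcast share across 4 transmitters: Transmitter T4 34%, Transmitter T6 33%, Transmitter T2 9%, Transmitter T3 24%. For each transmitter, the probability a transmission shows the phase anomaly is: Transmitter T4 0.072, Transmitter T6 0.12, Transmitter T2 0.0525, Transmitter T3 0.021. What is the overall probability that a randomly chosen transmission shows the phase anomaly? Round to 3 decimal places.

0.074

Compute prior × likelihood for every hypothesis:
  Transmitter T4: 0.34 × 0.072 = 0.02448
  Transmitter T6: 0.33 × 0.12 = 0.0396
  Transmitter T2: 0.09 × 0.0525 = 0.004725
  Transmitter T3: 0.24 × 0.021 = 0.00504
P(anomaly) = 0.02448 + 0.0396 + 0.004725 + 0.00504 = 0.073845 → 0.074.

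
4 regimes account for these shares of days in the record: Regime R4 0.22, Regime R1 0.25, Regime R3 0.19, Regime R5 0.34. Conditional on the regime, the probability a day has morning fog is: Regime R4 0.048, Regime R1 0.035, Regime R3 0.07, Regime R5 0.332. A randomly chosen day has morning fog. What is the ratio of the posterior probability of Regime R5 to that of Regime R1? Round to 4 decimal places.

Unnormalized posteriors (prior × likelihood):
  Regime R4: 0.22 × 0.048 = 0.01056
  Regime R1: 0.25 × 0.035 = 0.00875
  Regime R3: 0.19 × 0.07 = 0.0133
  Regime R5: 0.34 × 0.332 = 0.11288
Sum = 0.14549.
The ratio is 0.11288 / 0.00875 (the normalizer cancels) = 12.9006.

12.9006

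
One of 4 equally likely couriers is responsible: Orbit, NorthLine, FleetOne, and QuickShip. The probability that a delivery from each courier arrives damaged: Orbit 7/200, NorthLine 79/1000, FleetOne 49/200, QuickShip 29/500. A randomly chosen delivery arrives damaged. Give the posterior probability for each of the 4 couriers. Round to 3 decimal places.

Orbit 0.084, NorthLine 0.189, FleetOne 0.588, QuickShip 0.139

Since the prior is uniform, the posterior is proportional to the likelihood:
  Orbit: 0.035
  NorthLine: 0.079
  FleetOne: 0.245
  QuickShip: 0.058
Sum = 0.417.
P(Orbit | damaged) = 0.035/0.417 ≈ 0.084
P(NorthLine | damaged) = 0.079/0.417 ≈ 0.189
P(FleetOne | damaged) = 0.245/0.417 ≈ 0.588
P(QuickShip | damaged) = 0.058/0.417 ≈ 0.139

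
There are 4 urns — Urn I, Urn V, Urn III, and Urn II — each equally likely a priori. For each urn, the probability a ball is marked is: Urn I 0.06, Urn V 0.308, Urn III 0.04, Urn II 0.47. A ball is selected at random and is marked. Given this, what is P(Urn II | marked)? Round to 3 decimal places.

With a uniform prior (1/4 each), posterior ∝ likelihood:
  Urn I: 0.06
  Urn V: 0.308
  Urn III: 0.04
  Urn II: 0.47
Total = 0.878.
P(Urn II | evidence) = 0.47 / 0.878 ≈ 0.535.

0.535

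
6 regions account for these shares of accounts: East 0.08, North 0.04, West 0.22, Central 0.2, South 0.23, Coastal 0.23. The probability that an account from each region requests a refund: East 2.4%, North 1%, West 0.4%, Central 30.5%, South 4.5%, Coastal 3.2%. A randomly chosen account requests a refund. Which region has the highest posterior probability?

By Bayes' rule, posterior ∝ prior × likelihood:
  East: 0.08 × 0.024 = 0.00192
  North: 0.04 × 0.01 = 0.0004
  West: 0.22 × 0.004 = 0.00088
  Central: 0.2 × 0.305 = 0.061
  South: 0.23 × 0.045 = 0.01035
  Coastal: 0.23 × 0.032 = 0.00736
Normalizing constant = 0.08191.
Largest term belongs to Central, so Central is most probable.

Central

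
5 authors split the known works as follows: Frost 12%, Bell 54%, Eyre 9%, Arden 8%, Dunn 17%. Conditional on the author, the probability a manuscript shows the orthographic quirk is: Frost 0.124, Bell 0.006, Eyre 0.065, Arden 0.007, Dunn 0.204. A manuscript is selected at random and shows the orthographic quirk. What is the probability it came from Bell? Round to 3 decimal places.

Prior × likelihood for each hypothesis:
  Frost: 0.12 × 0.124 = 0.01488
  Bell: 0.54 × 0.006 = 0.00324
  Eyre: 0.09 × 0.065 = 0.00585
  Arden: 0.08 × 0.007 = 0.00056
  Dunn: 0.17 × 0.204 = 0.03468
Normalizing constant = 0.05921.
P(Bell | evidence) = 0.00324 / 0.05921 ≈ 0.055.

0.055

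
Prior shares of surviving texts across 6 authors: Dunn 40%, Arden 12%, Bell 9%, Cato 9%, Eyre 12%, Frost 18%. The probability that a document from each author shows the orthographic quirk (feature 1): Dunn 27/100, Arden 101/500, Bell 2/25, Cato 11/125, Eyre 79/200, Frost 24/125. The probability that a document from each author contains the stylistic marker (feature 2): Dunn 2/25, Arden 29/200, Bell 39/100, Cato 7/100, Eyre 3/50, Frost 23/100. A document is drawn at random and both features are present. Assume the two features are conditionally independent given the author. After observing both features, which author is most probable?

Dunn

Prior × likelihood for each hypothesis:
  Dunn: 0.4 × 0.27 × 0.08 = 0.00864
  Arden: 0.12 × 0.202 × 0.145 = 0.0035148
  Bell: 0.09 × 0.08 × 0.39 = 0.002808
  Cato: 0.09 × 0.088 × 0.07 = 0.0005544
  Eyre: 0.12 × 0.395 × 0.06 = 0.002844
  Frost: 0.18 × 0.192 × 0.23 = 0.0079488
Total = 0.02631.
Largest term belongs to Dunn, so Dunn is most probable.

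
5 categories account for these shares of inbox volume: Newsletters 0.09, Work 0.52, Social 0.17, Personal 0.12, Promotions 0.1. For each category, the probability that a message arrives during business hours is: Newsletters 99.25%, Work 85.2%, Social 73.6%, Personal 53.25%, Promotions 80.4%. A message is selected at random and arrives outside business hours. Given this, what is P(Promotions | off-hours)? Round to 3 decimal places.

0.099

Taking complements, P(off-hours | each) = Newsletters 0.0075, Work 0.148, Social 0.264, Personal 0.4675, Promotions 0.196.
Compute prior × likelihood for every hypothesis:
  Newsletters: 0.09 × 0.0075 = 0.000675
  Work: 0.52 × 0.148 = 0.07696
  Social: 0.17 × 0.264 = 0.04488
  Personal: 0.12 × 0.4675 = 0.0561
  Promotions: 0.1 × 0.196 = 0.0196
Normalizing constant = 0.198215.
P(Promotions | evidence) = 0.0196 / 0.198215 ≈ 0.099.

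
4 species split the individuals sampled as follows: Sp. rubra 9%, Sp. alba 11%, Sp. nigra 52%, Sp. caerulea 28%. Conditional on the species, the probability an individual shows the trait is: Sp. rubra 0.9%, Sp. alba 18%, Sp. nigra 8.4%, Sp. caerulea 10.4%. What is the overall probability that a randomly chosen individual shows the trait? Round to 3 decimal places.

0.093

By Bayes' rule, posterior ∝ prior × likelihood:
  Sp. rubra: 0.09 × 0.009 = 0.00081
  Sp. alba: 0.11 × 0.18 = 0.0198
  Sp. nigra: 0.52 × 0.084 = 0.04368
  Sp. caerulea: 0.28 × 0.104 = 0.02912
P(trait) = 0.00081 + 0.0198 + 0.04368 + 0.02912 = 0.09341 → 0.093.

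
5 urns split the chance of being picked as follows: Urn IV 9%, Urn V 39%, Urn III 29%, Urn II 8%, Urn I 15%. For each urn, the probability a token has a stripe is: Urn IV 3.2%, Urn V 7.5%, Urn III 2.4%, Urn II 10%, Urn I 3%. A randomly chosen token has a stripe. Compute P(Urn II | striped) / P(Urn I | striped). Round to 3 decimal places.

By Bayes' rule, posterior ∝ prior × likelihood:
  Urn IV: 0.09 × 0.032 = 0.00288
  Urn V: 0.39 × 0.075 = 0.02925
  Urn III: 0.29 × 0.024 = 0.00696
  Urn II: 0.08 × 0.1 = 0.008
  Urn I: 0.15 × 0.03 = 0.0045
Total = 0.05159.
The ratio is 0.008 / 0.0045 (the normalizer cancels) = 1.778.

1.778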